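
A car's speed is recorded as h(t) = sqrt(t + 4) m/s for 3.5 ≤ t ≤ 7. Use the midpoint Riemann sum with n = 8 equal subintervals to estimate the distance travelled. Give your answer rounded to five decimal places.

10.62910

Δt = (7 − 3.5)/8 = 0.4375.
Midpoints: 3.71875, 4.15625, 4.59375, 5.03125, 5.46875, 5.90625, 6.34375, 6.78125.
h(3.71875) ≈ 2.77826, h(4.15625) ≈ 2.85591, h(4.59375) ≈ 2.93151, h(5.03125) ≈ 3.00520, h(5.46875) ≈ 3.07713, h(5.90625) ≈ 3.14742, h(6.34375) ≈ 3.21617, h(6.78125) ≈ 3.28348.
Sum = Δt · [h(3.71875) + h(4.15625) + h(4.59375) + ...].
Sum ≈ 10.62910.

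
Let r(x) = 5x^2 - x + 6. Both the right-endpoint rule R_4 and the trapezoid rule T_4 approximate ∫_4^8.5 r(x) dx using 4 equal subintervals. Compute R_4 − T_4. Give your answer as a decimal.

R_4 = 1076.16796875.
T_4 = 920.49609375.
R_4 − T_4 = 155.671875.

155.671875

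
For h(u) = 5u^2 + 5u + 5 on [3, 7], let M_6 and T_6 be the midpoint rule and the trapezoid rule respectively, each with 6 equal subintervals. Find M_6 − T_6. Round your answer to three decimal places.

-2.222

M_6 ≈ 645.92593.
T_6 ≈ 648.14815.
M_6 − T_6 ≈ -2.222.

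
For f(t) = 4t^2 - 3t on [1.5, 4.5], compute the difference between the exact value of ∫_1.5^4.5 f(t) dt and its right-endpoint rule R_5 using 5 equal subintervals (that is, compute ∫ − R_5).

-19.62

Exact integral: ∫_1.5^4.5 f(t) dt = 90.
R_5 = 109.62.
Error = 90 − 109.62 = -19.62.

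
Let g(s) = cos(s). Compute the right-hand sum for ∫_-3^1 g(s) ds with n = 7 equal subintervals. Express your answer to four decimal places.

1.3929

Δs = (1 − (-3))/7 = 4/7.
Right endpoints: -17/7, -13/7, -9/7, -5/7, -1/7, 3/7, 1.
g(-17/7) ≈ -0.7564, g(-13/7) ≈ -0.2824, g(-9/7) ≈ 0.2812, g(-5/7) ≈ 0.7556, g(-1/7) ≈ 0.9898, g(3/7) ≈ 0.9096, g(1) ≈ 0.5403.
Sum = Δs · [g(-17/7) + g(-13/7) + g(-9/7) + ...].
Sum ≈ 1.3929.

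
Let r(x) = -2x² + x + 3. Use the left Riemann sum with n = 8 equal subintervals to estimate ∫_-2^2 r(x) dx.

0

Δx = (2 − (-2))/8 = 0.5.
Left endpoints: -2, -1.5, -1, -0.5, 0, 0.5, 1, 1.5.
r(-2) = -7, r(-1.5) = -3, r(-1) = 0, r(-0.5) = 2, r(0) = 3, r(0.5) = 3, r(1) = 2, r(1.5) = 0.
Sum = Δx · [r(-2) + r(-1.5) + r(-1) + ...].
Sum = 0.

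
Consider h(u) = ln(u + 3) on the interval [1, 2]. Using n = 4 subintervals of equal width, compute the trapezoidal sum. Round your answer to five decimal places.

Δu = (2 − 1)/4 = 0.25.
h(1) ≈ 1.38629, h(1.25) ≈ 1.44692, h(1.5) ≈ 1.50408, h(1.75) ≈ 1.55814, h(2) ≈ 1.60944.
T_4 = (Δu/2)·[h(u_0) + 2h(u_1) + 2h(u_2) + 2h(u_3) + h(u_4)].
Sum ≈ 1.50175.

1.50175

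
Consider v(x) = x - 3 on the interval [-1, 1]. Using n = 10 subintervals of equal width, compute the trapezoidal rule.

Δx = (1 − (-1))/10 = 0.2.
v(-1) = -4, v(-0.8) = -3.8, v(-0.6) = -3.6, v(-0.4) = -3.4, v(-0.2) = -3.2, v(0) = -3, v(0.2) = -2.8, v(0.4) = -2.6, v(0.6) = -2.4, v(0.8) = -2.2, v(1) = -2.
T_10 = (Δx/2)·[v(x_0) + 2v(x_1) + ... + 2v(x_{9}) + v(x_10)].
Sum = -6.

-6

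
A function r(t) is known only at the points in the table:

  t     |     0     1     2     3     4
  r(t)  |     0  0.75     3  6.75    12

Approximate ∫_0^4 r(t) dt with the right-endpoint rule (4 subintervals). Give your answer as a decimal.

Δt = 1.
Sum = 1·[0.75 + 3 + 6.75 + 12] = 22.5.

22.5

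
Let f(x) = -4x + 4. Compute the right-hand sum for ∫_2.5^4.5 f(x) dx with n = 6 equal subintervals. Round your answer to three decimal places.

Δx = (4.5 − 2.5)/6 = 1/3.
Right endpoints: 17/6, 19/6, 3.5, 23/6, 25/6, 4.5.
f(17/6) = -22/3, f(19/6) = -26/3, f(3.5) = -10, f(23/6) = -34/3, f(25/6) = -38/3, f(4.5) = -14.
Sum = Δx · [f(17/6) + f(19/6) + f(3.5) + ...].
Sum ≈ -21.333.

-21.333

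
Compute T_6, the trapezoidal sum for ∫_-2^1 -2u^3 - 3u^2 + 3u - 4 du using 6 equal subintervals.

-18

Δu = (1 − (-2))/6 = 0.5.
f(-2) = -6, f(-1.5) = -8.5, f(-1) = -8, f(-0.5) = -6, f(0) = -4, f(0.5) = -3.5, f(1) = -6.
T_6 = (Δu/2)·[f(u_0) + 2f(u_1) + ... + 2f(u_{5}) + f(u_6)].
Sum = -18.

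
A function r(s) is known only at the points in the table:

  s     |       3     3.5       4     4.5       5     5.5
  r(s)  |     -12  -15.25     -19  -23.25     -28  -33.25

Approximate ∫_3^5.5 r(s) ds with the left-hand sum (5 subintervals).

Δs = 0.5.
Sum = 0.5·[(-12) + (-15.25) + (-19) + (-23.25) + (-28)] = -48.75.

-48.75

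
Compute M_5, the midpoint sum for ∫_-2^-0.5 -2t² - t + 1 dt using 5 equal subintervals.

Δt = (-0.5 − (-2))/5 = 0.3.
Midpoints: -1.85, -1.55, -1.25, -0.95, -0.65.
f(-1.85) = -3.995, f(-1.55) = -2.255, f(-1.25) = -0.875, f(-0.95) = 0.145, f(-0.65) = 0.805.
Sum = Δt · [f(-1.85) + f(-1.55) + f(-1.25) + f(-0.95) + f(-0.65)].
Sum = -1.8525.

-1.8525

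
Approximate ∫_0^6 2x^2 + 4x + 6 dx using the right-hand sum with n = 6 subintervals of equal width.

Δx = (6 − 0)/6 = 1.
Right endpoints: 1, 2, 3, 4, 5, 6.
f(1) = 12, f(2) = 22, f(3) = 36, f(4) = 54, f(5) = 76, f(6) = 102.
Sum = Δx · [f(1) + f(2) + f(3) + ...].
Sum = 302.

302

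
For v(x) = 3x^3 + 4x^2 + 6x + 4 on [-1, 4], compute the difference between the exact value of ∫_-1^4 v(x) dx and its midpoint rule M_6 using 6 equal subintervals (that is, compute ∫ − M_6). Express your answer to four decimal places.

5.0637

Exact integral: ∫_-1^4 v(x) dx ≈ 342.916667.
M_6 ≈ 337.853009.
Error ≈ 342.916667 − 337.853009 ≈ 5.0637.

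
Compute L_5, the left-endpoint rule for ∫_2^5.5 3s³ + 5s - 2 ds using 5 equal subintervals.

Δs = (5.5 − 2)/5 = 0.7.
Left endpoints: 2, 2.7, 3.4, 4.1, 4.8.
f(2) = 32, f(2.7) = 70.549, f(3.4) = 132.912, f(4.1) = 225.263, f(4.8) = 353.776.
Sum = Δs · [f(2) + f(2.7) + f(3.4) + f(4.1) + f(4.8)].
Sum = 570.15.

570.15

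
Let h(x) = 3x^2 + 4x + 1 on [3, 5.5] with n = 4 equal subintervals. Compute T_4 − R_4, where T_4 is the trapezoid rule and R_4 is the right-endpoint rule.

-23.046875

T_4 = 184.86328125.
R_4 = 207.91015625.
T_4 − R_4 = -23.046875.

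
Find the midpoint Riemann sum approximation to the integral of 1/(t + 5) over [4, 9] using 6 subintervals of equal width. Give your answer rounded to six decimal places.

0.441624

Δt = (9 − 4)/6 = 5/6.
Midpoints: 53/12, 5.25, 73/12, 83/12, 7.75, 103/12.
f(53/12) = 12/113, f(5.25) = 4/41, f(73/12) = 12/133, f(83/12) = 12/143, f(7.75) = 4/51, f(103/12) = 12/163.
Sum = Δt · [f(53/12) + f(5.25) + f(73/12) + ...].
Sum ≈ 0.441624.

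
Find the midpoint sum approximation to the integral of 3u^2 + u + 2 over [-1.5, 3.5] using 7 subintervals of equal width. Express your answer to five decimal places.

60.61224

Δu = (3.5 − (-1.5))/7 = 5/7.
Midpoints: -8/7, -3/7, 2/7, 1, 12/7, 17/7, 22/7.
f(-8/7) = 234/49, f(-3/7) = 104/49, f(2/7) = 124/49, f(1) = 6, f(12/7) = 614/49, f(17/7) = 1084/49, f(22/7) = 1704/49.
Sum = Δu · [f(-8/7) + f(-3/7) + f(2/7) + ...].
Sum ≈ 60.61224.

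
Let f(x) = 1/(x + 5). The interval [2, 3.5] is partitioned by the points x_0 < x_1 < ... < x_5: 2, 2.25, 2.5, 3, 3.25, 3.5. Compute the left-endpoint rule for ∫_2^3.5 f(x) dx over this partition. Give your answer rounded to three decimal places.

Subinterval widths: 0.25, 0.25, 0.5, 0.25, 0.25.
Left endpoints: 2, 2.25, 2.5, 3, 3.25.
f(2) = 1/7, f(2.25) = 4/29, f(2.5) = 2/15, f(3) = 0.125, f(3.25) = 4/33.
Sum = Σ Δx_i · f(x_i).
Sum ≈ 0.198.

0.198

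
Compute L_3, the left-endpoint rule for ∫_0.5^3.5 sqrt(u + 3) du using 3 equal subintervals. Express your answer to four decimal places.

Δu = (3.5 − 0.5)/3 = 1.
Left endpoints: 0.5, 1.5, 2.5.
f(0.5) ≈ 1.8708, f(1.5) ≈ 2.1213, f(2.5) ≈ 2.3452.
Sum = Δu · [f(0.5) + f(1.5) + f(2.5)].
Sum ≈ 6.3374.

6.3374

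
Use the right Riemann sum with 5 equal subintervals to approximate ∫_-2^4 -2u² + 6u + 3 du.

10.32

Δu = (4 − (-2))/5 = 1.2.
Right endpoints: -0.8, 0.4, 1.6, 2.8, 4.
f(-0.8) = -3.08, f(0.4) = 5.08, f(1.6) = 7.48, f(2.8) = 4.12, f(4) = -5.
Sum = Δu · [f(-0.8) + f(0.4) + f(1.6) + f(2.8) + f(4)].
Sum = 10.32.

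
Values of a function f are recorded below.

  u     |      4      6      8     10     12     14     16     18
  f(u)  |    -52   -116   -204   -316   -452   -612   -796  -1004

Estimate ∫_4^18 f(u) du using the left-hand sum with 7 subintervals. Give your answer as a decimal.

Δu = 2.
Sum = 2·[(-52) + (-116) + (-204) + (-316) + (-452) + (-612) + (-796)] = -5096.

-5096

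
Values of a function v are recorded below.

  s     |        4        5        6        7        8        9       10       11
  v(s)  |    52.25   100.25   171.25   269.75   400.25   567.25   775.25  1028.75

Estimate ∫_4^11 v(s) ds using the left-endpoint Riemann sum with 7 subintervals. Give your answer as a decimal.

Δs = 1.
Sum = 1·[52.25 + 100.25 + 171.25 + 269.75 + 400.25 + 567.25 + 775.25] = 2336.25.

2336.25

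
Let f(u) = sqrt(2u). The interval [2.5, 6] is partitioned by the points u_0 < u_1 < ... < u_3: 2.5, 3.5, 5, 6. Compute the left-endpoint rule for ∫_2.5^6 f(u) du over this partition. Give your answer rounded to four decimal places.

9.3670

Subinterval widths: 1, 1.5, 1.
Left endpoints: 2.5, 3.5, 5.
f(2.5) ≈ 2.2361, f(3.5) ≈ 2.6458, f(5) ≈ 3.1623.
Sum = Σ Δu_i · f(u_i).
Sum ≈ 9.3670.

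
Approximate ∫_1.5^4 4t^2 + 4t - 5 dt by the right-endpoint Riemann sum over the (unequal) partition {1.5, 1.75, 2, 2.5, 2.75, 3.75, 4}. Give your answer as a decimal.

Subinterval widths: 0.25, 0.25, 0.5, 0.25, 1, 0.25.
Right endpoints: 1.75, 2, 2.5, 2.75, 3.75, 4.
f(1.75) = 14.25, f(2) = 19, f(2.5) = 30, f(2.75) = 36.25, f(3.75) = 66.25, f(4) = 75.
Sum = Σ Δt_i · f(t_i).
Sum = 117.375.

117.375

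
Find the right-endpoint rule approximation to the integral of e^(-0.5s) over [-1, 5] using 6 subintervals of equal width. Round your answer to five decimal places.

Δs = (5 − (-1))/6 = 1.
Right endpoints: 0, 1, 2, 3, 4, 5.
f(0) ≈ 1.00000, f(1) ≈ 0.60653, f(2) ≈ 0.36788, f(3) ≈ 0.22313, f(4) ≈ 0.13534, f(5) ≈ 0.08208.
Sum = Δs · [f(0) + f(1) + f(2) + ...].
Sum ≈ 2.41496.

2.41496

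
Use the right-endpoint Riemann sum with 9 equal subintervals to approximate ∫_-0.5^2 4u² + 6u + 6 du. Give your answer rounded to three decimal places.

41.379

Δu = (2 − (-0.5))/9 = 5/18.
Right endpoints: -2/9, 1/18, 1/3, 11/18, 8/9, 7/6, 13/9, 31/18, 2.
f(-2/9) = 394/81, f(1/18) = 514/81, f(1/3) = 76/9, f(11/18) = 904/81, f(8/9) = 1174/81, f(7/6) = 166/9, f(13/9) = 1864/81, f(31/18) = 2284/81, f(2) = 34.
Sum = Δu · [f(-2/9) + f(1/18) + f(1/3) + ...].
Sum ≈ 41.379.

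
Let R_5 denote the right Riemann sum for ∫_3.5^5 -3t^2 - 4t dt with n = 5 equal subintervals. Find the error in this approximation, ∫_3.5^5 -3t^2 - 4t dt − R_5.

6.705

Exact integral: ∫_3.5^5 f(t) dt = -107.625.
R_5 = -114.33.
Error = -107.625 − (-114.33) = 6.705.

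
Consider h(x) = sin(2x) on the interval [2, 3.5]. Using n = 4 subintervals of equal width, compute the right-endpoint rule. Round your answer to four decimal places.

Δx = (3.5 − 2)/4 = 0.375.
Right endpoints: 2.375, 2.75, 3.125, 3.5.
h(2.375) ≈ -0.9993, h(2.75) ≈ -0.7055, h(3.125) ≈ -0.0332, h(3.5) ≈ 0.6570.
Sum = Δx · [h(2.375) + h(2.75) + h(3.125) + h(3.5)].
Sum ≈ -0.4054.

-0.4054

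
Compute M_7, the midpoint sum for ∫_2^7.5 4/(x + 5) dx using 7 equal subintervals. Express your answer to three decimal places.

Δx = (7.5 − 2)/7 = 11/14.
Midpoints: 67/28, 89/28, 111/28, 4.75, 155/28, 177/28, 199/28.
f(67/28) = 112/207, f(89/28) = 112/229, f(111/28) = 112/251, f(4.75) = 16/39, f(155/28) = 112/295, f(177/28) = 112/317, f(199/28) = 112/339.
Sum = Δx · [f(67/28) + f(89/28) + f(111/28) + ...].
Sum ≈ 2.318.

2.318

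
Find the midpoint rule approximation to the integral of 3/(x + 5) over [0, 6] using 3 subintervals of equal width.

Δx = (6 − 0)/3 = 2.
Midpoints: 1, 3, 5.
f(1) = 0.5, f(3) = 0.375, f(5) = 0.3.
Sum = Δx · [f(1) + f(3) + f(5)].
Sum = 2.35.

2.35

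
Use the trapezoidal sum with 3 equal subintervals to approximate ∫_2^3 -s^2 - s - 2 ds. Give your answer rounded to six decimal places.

-10.851852

Δs = (3 − 2)/3 = 1/3.
f(2) = -8, f(7/3) = -88/9, f(8/3) = -106/9, f(3) = -14.
T_3 = (Δs/2)·[f(s_0) + 2f(s_1) + 2f(s_2) + f(s_3)].
Sum ≈ -10.851852.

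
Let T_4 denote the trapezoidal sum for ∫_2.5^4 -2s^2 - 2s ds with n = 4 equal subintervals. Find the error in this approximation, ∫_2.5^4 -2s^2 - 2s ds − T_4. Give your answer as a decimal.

0.0703125

Exact integral: ∫_2.5^4 f(s) ds = -42.
T_4 = -42.0703125.
Error = -42 − (-42.0703125) = 0.0703125.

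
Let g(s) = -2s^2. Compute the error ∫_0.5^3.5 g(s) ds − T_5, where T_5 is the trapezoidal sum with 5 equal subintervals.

Exact integral: ∫_0.5^3.5 g(s) ds = -28.5.
T_5 = -28.86.
Error = -28.5 − (-28.86) = 0.36.

0.36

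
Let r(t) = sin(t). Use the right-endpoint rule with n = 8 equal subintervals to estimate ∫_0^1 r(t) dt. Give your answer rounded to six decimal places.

0.511691

Δt = (1 − 0)/8 = 0.125.
Right endpoints: 0.125, 0.25, 0.375, 0.5, 0.625, 0.75, 0.875, 1.
r(0.125) ≈ 0.124675, r(0.25) ≈ 0.247404, r(0.375) ≈ 0.366273, r(0.5) ≈ 0.479426, r(0.625) ≈ 0.585097, r(0.75) ≈ 0.681639, r(0.875) ≈ 0.767544, r(1) ≈ 0.841471.
Sum = Δt · [r(0.125) + r(0.25) + r(0.375) + ...].
Sum ≈ 0.511691.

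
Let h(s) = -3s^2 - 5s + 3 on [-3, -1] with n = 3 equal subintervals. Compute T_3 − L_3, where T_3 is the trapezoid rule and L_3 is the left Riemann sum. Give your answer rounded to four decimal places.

T_3 ≈ -0.444444.
L_3 ≈ -5.111111.
T_3 − L_3 ≈ 4.6667.

4.6667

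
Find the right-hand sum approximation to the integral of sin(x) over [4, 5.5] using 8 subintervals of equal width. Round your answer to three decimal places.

-1.354

Δx = (5.5 − 4)/8 = 0.1875.
Right endpoints: 4.1875, 4.375, 4.5625, 4.75, 4.9375, 5.125, 5.3125, 5.5.
f(4.1875) ≈ -0.865, f(4.375) ≈ -0.944, f(4.5625) ≈ -0.989, f(4.75) ≈ -0.999, f(4.9375) ≈ -0.975, f(5.125) ≈ -0.916, f(5.3125) ≈ -0.825, f(5.5) ≈ -0.706.
Sum = Δx · [f(4.1875) + f(4.375) + f(4.5625) + ...].
Sum ≈ -1.354.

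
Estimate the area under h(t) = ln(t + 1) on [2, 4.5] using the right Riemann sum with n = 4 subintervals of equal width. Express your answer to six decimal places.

Δt = (4.5 − 2)/4 = 0.625.
Right endpoints: 2.625, 3.25, 3.875, 4.5.
h(2.625) ≈ 1.287854, h(3.25) ≈ 1.446919, h(3.875) ≈ 1.584120, h(4.5) ≈ 1.704748.
Sum = Δt · [h(2.625) + h(3.25) + h(3.875) + h(4.5)].
Sum ≈ 3.764776.

3.764776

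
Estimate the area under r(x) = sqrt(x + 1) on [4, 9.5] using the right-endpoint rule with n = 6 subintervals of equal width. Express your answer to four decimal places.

Δx = (9.5 − 4)/6 = 11/12.
Right endpoints: 59/12, 35/6, 6.75, 23/3, 103/12, 9.5.
r(59/12) ≈ 2.4324, r(35/6) ≈ 2.6141, r(6.75) ≈ 2.7839, r(23/3) ≈ 2.9439, r(103/12) ≈ 3.0957, r(9.5) ≈ 3.2404.
Sum = Δx · [r(59/12) + r(35/6) + r(6.75) + ...].
Sum ≈ 15.6845.

15.6845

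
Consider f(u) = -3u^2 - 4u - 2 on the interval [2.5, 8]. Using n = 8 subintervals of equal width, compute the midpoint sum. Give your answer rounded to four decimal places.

Δu = (8 − 2.5)/8 = 0.6875.
Midpoints: 2.84375, 3.53125, 4.21875, 4.90625, 5.59375, 6.28125, 6.96875, 7.65625.
f(2.84375) = -38539/1024, f(3.53125) = -54819/1024, f(4.21875) = -74003/1024, f(4.90625) = -96091/1024, f(5.59375) = -121083/1024, f(6.28125) = -148979/1024, f(6.96875) = -179779/1024, f(7.65625) = -213483/1024.
Sum = Δu · [f(2.84375) + f(3.53125) + f(4.21875) + ...].
Sum ≈ -622.2251.

-622.2251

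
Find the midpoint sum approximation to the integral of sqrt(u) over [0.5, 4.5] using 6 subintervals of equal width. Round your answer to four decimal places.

6.1366

Δu = (4.5 − 0.5)/6 = 2/3.
Midpoints: 5/6, 1.5, 13/6, 17/6, 3.5, 25/6.
f(5/6) ≈ 0.9129, f(1.5) ≈ 1.2247, f(13/6) ≈ 1.4720, f(17/6) ≈ 1.6833, f(3.5) ≈ 1.8708, f(25/6) ≈ 2.0412.
Sum = Δu · [f(5/6) + f(1.5) + f(13/6) + ...].
Sum ≈ 6.1366.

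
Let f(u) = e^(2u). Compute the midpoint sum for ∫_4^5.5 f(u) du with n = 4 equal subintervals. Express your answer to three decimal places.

Δu = (5.5 − 4)/4 = 0.375.
Midpoints: 4.1875, 4.5625, 4.9375, 5.3125.
f(4.1875) ≈ 4337.268, f(4.5625) ≈ 9181.997, f(4.9375) ≈ 19438.288, f(5.3125) ≈ 41150.856.
Sum = Δu · [f(4.1875) + f(4.5625) + f(4.9375) + f(5.3125)].
Sum ≈ 27790.653.

27790.653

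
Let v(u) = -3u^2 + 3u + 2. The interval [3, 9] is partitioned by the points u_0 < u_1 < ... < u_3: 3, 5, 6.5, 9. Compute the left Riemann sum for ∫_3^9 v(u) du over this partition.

-382.125

Subinterval widths: 2, 1.5, 2.5.
Left endpoints: 3, 5, 6.5.
v(3) = -16, v(5) = -58, v(6.5) = -105.25.
Sum = Σ Δu_i · v(u_i).
Sum = -382.125.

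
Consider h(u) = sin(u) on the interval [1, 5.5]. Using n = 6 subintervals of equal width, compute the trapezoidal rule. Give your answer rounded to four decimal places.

-0.1604

Δu = (5.5 − 1)/6 = 0.75.
h(1) ≈ 0.8415, h(1.75) ≈ 0.9840, h(2.5) ≈ 0.5985, h(3.25) ≈ -0.1082, h(4) ≈ -0.7568, h(4.75) ≈ -0.9993, h(5.5) ≈ -0.7055.
T_6 = (Δu/2)·[h(u_0) + 2h(u_1) + ... + 2h(u_{5}) + h(u_6)].
Sum ≈ -0.1604.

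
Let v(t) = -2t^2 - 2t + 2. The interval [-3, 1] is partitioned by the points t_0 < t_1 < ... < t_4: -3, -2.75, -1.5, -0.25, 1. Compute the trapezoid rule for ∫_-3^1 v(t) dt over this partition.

Subinterval widths: 0.25, 1.25, 1.25, 1.25.
v(-3) = -10, v(-2.75) = -7.625, v(-1.5) = 0.5, v(-0.25) = 2.375, v(1) = -2.
On each subinterval the trapezoid contributes (Δt_i/2)·[v(t_{i-1}) + v(t_i)].
Sum = -4.625.

-4.625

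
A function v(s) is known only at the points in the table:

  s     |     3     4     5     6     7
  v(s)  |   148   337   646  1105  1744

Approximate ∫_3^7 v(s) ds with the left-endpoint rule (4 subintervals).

Δs = 1.
Sum = 1·[148 + 337 + 646 + 1105] = 2236.

2236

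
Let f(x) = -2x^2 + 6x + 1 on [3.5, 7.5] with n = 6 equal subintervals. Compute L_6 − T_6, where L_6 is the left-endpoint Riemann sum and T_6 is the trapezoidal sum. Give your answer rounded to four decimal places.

L_6 ≈ -95.925926.
T_6 ≈ -117.259259.
L_6 − T_6 ≈ 21.3333.

21.3333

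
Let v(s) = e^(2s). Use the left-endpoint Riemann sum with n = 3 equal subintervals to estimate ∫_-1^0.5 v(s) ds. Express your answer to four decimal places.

Δs = (0.5 − (-1))/3 = 0.5.
Left endpoints: -1, -0.5, 0.
v(-1) ≈ 0.1353, v(-0.5) ≈ 0.3679, v(0) ≈ 1.0000.
Sum = Δs · [v(-1) + v(-0.5) + v(0)].
Sum ≈ 0.7516.

0.7516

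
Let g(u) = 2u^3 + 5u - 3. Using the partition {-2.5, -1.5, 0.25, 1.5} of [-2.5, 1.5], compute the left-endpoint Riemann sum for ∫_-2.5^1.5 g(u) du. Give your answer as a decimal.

Subinterval widths: 1, 1.75, 1.25.
Left endpoints: -2.5, -1.5, 0.25.
g(-2.5) = -46.75, g(-1.5) = -17.25, g(0.25) = -1.71875.
Sum = Σ Δu_i · g(u_i).
Sum = -79.0859375.

-79.0859375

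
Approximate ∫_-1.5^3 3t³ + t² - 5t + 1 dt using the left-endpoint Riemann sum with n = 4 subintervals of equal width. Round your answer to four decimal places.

19.6611

Δt = (3 − (-1.5))/4 = 1.125.
Left endpoints: -1.5, -0.375, 0.75, 1.875.
f(-1.5) = 0.625, f(-0.375) = 1463/512, f(0.75) = -0.921875, f(1.875) = 7637/512.
Sum = Δt · [f(-1.5) + f(-0.375) + f(0.75) + f(1.875)].
Sum ≈ 19.6611.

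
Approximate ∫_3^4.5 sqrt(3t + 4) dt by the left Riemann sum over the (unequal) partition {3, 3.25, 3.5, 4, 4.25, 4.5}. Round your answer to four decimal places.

Subinterval widths: 0.25, 0.25, 0.5, 0.25, 0.25.
Left endpoints: 3, 3.25, 3.5, 4, 4.25.
f(3) ≈ 3.6056, f(3.25) ≈ 3.7081, f(3.5) ≈ 3.8079, f(4) ≈ 4.0000, f(4.25) ≈ 4.0927.
Sum = Σ Δt_i · f(t_i).
Sum ≈ 5.7555.

5.7555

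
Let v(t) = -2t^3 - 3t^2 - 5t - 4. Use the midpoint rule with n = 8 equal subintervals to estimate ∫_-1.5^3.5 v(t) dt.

Δt = (3.5 − (-1.5))/8 = 0.625.
Midpoints: -1.1875, -0.5625, 0.0625, 0.6875, 1.3125, 1.9375, 2.5625, 3.1875.
v(-1.1875) = 2163/2048, v(-0.5625) = -3647/2048, v(0.0625) = -8857/2048, v(0.6875) = -19467/2048, v(1.3125) = -41477/2048, v(1.9375) = -80887/2048, v(2.5625) = -143697/2048, v(3.1875) = -235907/2048.
Sum = Δt · [v(-1.1875) + v(-0.5625) + v(0.0625) + ...].
Sum = -162.28515625.

-162.28515625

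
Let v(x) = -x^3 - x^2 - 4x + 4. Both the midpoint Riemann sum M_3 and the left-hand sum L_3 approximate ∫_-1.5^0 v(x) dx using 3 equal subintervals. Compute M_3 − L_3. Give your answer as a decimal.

M_3 = 10.6015625.
L_3 = 12.5.
M_3 − L_3 = -1.8984375.

-1.8984375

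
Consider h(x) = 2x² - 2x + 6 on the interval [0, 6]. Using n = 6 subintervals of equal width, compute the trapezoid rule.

Δx = (6 − 0)/6 = 1.
h(0) = 6, h(1) = 6, h(2) = 10, h(3) = 18, h(4) = 30, h(5) = 46, h(6) = 66.
T_6 = (Δx/2)·[h(x_0) + 2h(x_1) + ... + 2h(x_{5}) + h(x_6)].
Sum = 146.

146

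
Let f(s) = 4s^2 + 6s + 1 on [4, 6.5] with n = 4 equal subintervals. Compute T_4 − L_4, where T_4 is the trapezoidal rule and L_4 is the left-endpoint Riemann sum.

T_4 = 362.734375.
L_4 = 325.234375.
T_4 − L_4 = 37.5.

37.5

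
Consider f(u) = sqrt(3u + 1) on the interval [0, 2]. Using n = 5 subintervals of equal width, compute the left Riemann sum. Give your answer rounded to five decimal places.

Δu = (2 − 0)/5 = 0.4.
Left endpoints: 0, 0.4, 0.8, 1.2, 1.6.
f(0) ≈ 1.00000, f(0.4) ≈ 1.48324, f(0.8) ≈ 1.84391, f(1.2) ≈ 2.14476, f(1.6) ≈ 2.40832.
Sum = Δu · [f(0) + f(0.4) + f(0.8) + f(1.2) + f(1.6)].
Sum ≈ 3.55209.

3.55209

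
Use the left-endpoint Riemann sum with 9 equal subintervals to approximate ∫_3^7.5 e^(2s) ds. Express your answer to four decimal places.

951128.5895

Δs = (7.5 − 3)/9 = 0.5.
Left endpoints: 3, 3.5, 4, 4.5, 5, 5.5, 6, 6.5, 7.
f(3) ≈ 403.4288, f(3.5) ≈ 1096.6332, f(4) ≈ 2980.9580, f(4.5) ≈ 8103.0839, f(5) ≈ 22026.4658, f(5.5) ≈ 59874.1417, f(6) ≈ 162754.7914, f(6.5) ≈ 442413.3920, f(7) ≈ 1202604.2842.
Sum = Δs · [f(3) + f(3.5) + f(4) + ...].
Sum ≈ 951128.5895.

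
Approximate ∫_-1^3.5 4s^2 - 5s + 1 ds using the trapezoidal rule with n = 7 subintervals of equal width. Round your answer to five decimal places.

Δs = (3.5 − (-1))/7 = 9/14.
f(-1) = 10, f(-5/14) = 323/98, f(2/7) = -5/49, f(13/14) = -19/98, f(11/7) = 148/49, f(31/14) = 935/98, f(20/7) = 949/49, f(3.5) = 32.5.
T_7 = (Δs/2)·[f(s_0) + 2f(s_1) + ... + 2f(s_{6}) + f(s_7)].
Sum ≈ 36.11480.

36.11480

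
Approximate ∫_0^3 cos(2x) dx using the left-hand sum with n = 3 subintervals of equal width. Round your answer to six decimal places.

-0.069790

Δx = (3 − 0)/3 = 1.
Left endpoints: 0, 1, 2.
f(0) ≈ 1.000000, f(1) ≈ -0.416147, f(2) ≈ -0.653644.
Sum = Δx · [f(0) + f(1) + f(2)].
Sum ≈ -0.069790.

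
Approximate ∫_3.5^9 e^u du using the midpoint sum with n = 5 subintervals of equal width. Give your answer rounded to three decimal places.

Δu = (9 − 3.5)/5 = 1.1.
Midpoints: 4.05, 5.15, 6.25, 7.35, 8.45.
f(4.05) ≈ 57.397, f(5.15) ≈ 172.431, f(6.25) ≈ 518.013, f(7.35) ≈ 1556.197, f(8.45) ≈ 4675.073.
Sum = Δu · [f(4.05) + f(5.15) + f(6.25) + f(7.35) + f(8.45)].
Sum ≈ 7677.022.

7677.022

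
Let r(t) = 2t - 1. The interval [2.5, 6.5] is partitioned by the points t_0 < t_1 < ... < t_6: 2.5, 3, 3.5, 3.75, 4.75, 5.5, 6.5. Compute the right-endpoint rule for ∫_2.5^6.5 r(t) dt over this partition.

35.125

Subinterval widths: 0.5, 0.5, 0.25, 1, 0.75, 1.
Right endpoints: 3, 3.5, 3.75, 4.75, 5.5, 6.5.
r(3) = 5, r(3.5) = 6, r(3.75) = 6.5, r(4.75) = 8.5, r(5.5) = 10, r(6.5) = 12.
Sum = Σ Δt_i · r(t_i).
Sum = 35.125.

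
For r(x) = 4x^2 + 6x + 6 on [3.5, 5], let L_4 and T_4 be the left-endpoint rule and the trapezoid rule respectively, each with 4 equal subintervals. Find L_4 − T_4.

-11.25

L_4 = 145.640625.
T_4 = 156.890625.
L_4 − T_4 = -11.25.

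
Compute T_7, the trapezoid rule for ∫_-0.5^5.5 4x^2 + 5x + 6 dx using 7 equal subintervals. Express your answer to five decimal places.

Δx = (5.5 − (-0.5))/7 = 6/7.
f(-0.5) = 4.5, f(5/14) = 813/98, f(17/14) = 1761/98, f(29/14) = 3285/98, f(41/14) = 5385/98, f(53/14) = 8061/98, f(65/14) = 11313/98, f(5.5) = 154.5.
T_7 = (Δx/2)·[f(x_0) + 2f(x_1) + ... + 2f(x_{6}) + f(x_7)].
Sum ≈ 335.93878.

335.93878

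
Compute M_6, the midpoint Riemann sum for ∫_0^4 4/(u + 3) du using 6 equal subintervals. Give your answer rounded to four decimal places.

3.3825

Δu = (4 − 0)/6 = 2/3.
Midpoints: 1/3, 1, 5/3, 7/3, 3, 11/3.
f(1/3) = 1.2, f(1) = 1, f(5/3) = 6/7, f(7/3) = 0.75, f(3) = 2/3, f(11/3) = 0.6.
Sum = Δu · [f(1/3) + f(1) + f(5/3) + ...].
Sum ≈ 3.3825.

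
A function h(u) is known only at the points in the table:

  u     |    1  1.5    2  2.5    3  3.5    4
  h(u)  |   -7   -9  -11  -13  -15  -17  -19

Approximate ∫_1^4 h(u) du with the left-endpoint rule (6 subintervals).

-36

Δu = 0.5.
Sum = 0.5·[(-7) + (-9) + (-11) + (-13) + (-15) + (-17)] = -36.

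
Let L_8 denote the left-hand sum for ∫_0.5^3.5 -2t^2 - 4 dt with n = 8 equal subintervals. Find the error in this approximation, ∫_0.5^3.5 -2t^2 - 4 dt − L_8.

-4.359375

Exact integral: ∫_0.5^3.5 f(t) dt = -40.5.
L_8 = -36.140625.
Error = -40.5 − (-36.140625) = -4.359375.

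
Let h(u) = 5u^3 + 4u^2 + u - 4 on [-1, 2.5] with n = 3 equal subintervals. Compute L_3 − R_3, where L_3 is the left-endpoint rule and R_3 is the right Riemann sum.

-125.5625

L_3 ≈ 7.69676.
R_3 ≈ 133.25926.
L_3 − R_3 = -125.5625.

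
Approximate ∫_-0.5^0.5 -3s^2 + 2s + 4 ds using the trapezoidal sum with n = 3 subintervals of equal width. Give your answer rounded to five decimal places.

Δs = (0.5 − (-0.5))/3 = 1/3.
f(-0.5) = 2.25, f(-1/6) = 43/12, f(1/6) = 4.25, f(0.5) = 4.25.
T_3 = (Δs/2)·[f(s_0) + 2f(s_1) + 2f(s_2) + f(s_3)].
Sum ≈ 3.69444.

3.69444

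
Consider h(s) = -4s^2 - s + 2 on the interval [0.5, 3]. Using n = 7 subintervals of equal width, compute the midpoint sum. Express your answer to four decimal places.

Δs = (3 − 0.5)/7 = 5/14.
Midpoints: 19/28, 29/28, 39/28, 1.75, 59/28, 69/28, 79/28.
h(19/28) = -51/98, h(29/28) = -163/49, h(39/28) = -701/98, h(1.75) = -12, h(59/28) = -1751/98, h(69/28) = -1213/49, h(79/28) = -3201/98.
Sum = Δs · [h(19/28) + h(29/28) + h(39/28) + ...].
Sum ≈ -35.1020.

-35.1020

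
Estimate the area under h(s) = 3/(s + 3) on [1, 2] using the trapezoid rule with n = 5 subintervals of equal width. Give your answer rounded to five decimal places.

Δs = (2 − 1)/5 = 0.2.
h(1) = 0.75, h(1.2) = 5/7, h(1.4) = 15/22, h(1.6) = 15/23, h(1.8) = 0.625, h(2) = 0.6.
T_5 = (Δs/2)·[h(s_0) + 2h(s_1) + ... + 2h(s_{4}) + h(s_5)].
Sum ≈ 0.66966.

0.66966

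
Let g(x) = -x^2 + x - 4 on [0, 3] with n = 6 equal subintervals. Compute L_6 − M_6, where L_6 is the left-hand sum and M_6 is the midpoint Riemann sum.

L_6 = -15.125.
M_6 = -16.4375.
L_6 − M_6 = 1.3125.

1.3125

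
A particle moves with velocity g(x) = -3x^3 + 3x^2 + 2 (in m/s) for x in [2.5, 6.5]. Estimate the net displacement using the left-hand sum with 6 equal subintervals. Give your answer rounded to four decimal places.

Δx = (6.5 − 2.5)/6 = 2/3.
Left endpoints: 2.5, 19/6, 23/6, 4.5, 31/6, 35/6.
g(2.5) = -26.125, g(19/6) = -4549/72, g(23/6) = -8849/72, g(4.5) = -210.625, g(31/6) = -23881/72, g(35/6) = -35381/72.
Sum = Δx · [g(2.5) + g(19/6) + g(23/6) + ...].
Sum ≈ -830.6111.

-830.6111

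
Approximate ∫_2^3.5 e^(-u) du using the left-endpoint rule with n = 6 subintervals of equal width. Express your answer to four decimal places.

Δu = (3.5 − 2)/6 = 0.25.
Left endpoints: 2, 2.25, 2.5, 2.75, 3, 3.25.
f(2) ≈ 0.1353, f(2.25) ≈ 0.1054, f(2.5) ≈ 0.0821, f(2.75) ≈ 0.0639, f(3) ≈ 0.0498, f(3.25) ≈ 0.0388.
Sum = Δu · [f(2) + f(2.25) + f(2.5) + ...].
Sum ≈ 0.1188.

0.1188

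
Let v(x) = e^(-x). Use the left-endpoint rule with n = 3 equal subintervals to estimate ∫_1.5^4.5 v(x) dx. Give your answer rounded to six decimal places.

Δx = (4.5 − 1.5)/3 = 1.
Left endpoints: 1.5, 2.5, 3.5.
v(1.5) ≈ 0.223130, v(2.5) ≈ 0.082085, v(3.5) ≈ 0.030197.
Sum = Δx · [v(1.5) + v(2.5) + v(3.5)].
Sum ≈ 0.335413.

0.335413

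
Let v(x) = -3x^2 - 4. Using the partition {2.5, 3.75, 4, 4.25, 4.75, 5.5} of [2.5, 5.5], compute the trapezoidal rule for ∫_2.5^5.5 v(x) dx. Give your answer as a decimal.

-164.015625

Subinterval widths: 1.25, 0.25, 0.25, 0.5, 0.75.
v(2.5) = -22.75, v(3.75) = -46.1875, v(4) = -52, v(4.25) = -58.1875, v(4.75) = -71.6875, v(5.5) = -94.75.
On each subinterval the trapezoid contributes (Δx_i/2)·[v(x_{i-1}) + v(x_i)].
Sum = -164.015625.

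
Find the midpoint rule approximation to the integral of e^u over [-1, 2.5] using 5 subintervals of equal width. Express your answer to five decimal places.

11.57680

Δu = (2.5 − (-1))/5 = 0.7.
Midpoints: -0.65, 0.05, 0.75, 1.45, 2.15.
f(-0.65) ≈ 0.52205, f(0.05) ≈ 1.05127, f(0.75) ≈ 2.11700, f(1.45) ≈ 4.26311, f(2.15) ≈ 8.58486.
Sum = Δu · [f(-0.65) + f(0.05) + f(0.75) + f(1.45) + f(2.15)].
Sum ≈ 11.57680.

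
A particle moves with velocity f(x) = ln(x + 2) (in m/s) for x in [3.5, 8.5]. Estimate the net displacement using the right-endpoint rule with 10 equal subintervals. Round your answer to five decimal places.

Δx = (8.5 − 3.5)/10 = 0.5.
Right endpoints: 4, 4.5, 5, 5.5, 6, 6.5, 7, 7.5, 8, 8.5.
f(4) ≈ 1.79176, f(4.5) ≈ 1.87180, f(5) ≈ 1.94591, f(5.5) ≈ 2.01490, f(6) ≈ 2.07944, f(6.5) ≈ 2.14007, f(7) ≈ 2.19722, f(7.5) ≈ 2.25129, f(8) ≈ 2.30259, f(8.5) ≈ 2.35138.
Sum = Δx · [f(4) + f(4.5) + f(5) + ...].
Sum ≈ 10.47318.

10.47318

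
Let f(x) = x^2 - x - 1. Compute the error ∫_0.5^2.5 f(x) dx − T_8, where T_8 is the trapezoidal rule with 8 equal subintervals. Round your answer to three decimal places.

Exact integral: ∫_0.5^2.5 f(x) dx ≈ 0.16667.
T_8 = 0.1875.
Error ≈ 0.16667 − 0.1875 ≈ -0.021.

-0.021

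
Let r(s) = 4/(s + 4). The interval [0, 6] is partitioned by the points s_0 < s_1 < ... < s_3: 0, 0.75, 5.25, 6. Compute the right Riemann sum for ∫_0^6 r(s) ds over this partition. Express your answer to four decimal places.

Subinterval widths: 0.75, 4.5, 0.75.
Right endpoints: 0.75, 5.25, 6.
r(0.75) = 16/19, r(5.25) = 16/37, r(6) = 0.4.
Sum = Σ Δs_i · r(s_i).
Sum ≈ 2.8775.

2.8775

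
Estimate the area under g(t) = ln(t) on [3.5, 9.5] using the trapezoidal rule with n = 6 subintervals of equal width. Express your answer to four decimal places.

10.9876

Δt = (9.5 − 3.5)/6 = 1.
g(3.5) ≈ 1.2528, g(4.5) ≈ 1.5041, g(5.5) ≈ 1.7047, g(6.5) ≈ 1.8718, g(7.5) ≈ 2.0149, g(8.5) ≈ 2.1401, g(9.5) ≈ 2.2513.
T_6 = (Δt/2)·[g(t_0) + 2g(t_1) + ... + 2g(t_{5}) + g(t_6)].
Sum ≈ 10.9876.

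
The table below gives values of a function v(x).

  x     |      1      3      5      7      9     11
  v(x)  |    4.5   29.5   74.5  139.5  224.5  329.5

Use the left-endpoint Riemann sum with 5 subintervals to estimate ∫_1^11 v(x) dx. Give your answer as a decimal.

Δx = 2.
Sum = 2·[4.5 + 29.5 + 74.5 + 139.5 + 224.5] = 945.

945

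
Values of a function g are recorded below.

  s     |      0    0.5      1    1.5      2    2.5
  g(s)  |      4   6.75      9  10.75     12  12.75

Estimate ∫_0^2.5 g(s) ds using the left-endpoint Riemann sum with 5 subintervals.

Δs = 0.5.
Sum = 0.5·[4 + 6.75 + 9 + 10.75 + 12] = 21.25.

21.25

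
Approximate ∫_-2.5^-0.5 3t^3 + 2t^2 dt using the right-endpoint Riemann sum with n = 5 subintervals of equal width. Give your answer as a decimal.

Δt = (-0.5 − (-2.5))/5 = 0.4.
Right endpoints: -2.1, -1.7, -1.3, -0.9, -0.5.
f(-2.1) = -18.963, f(-1.7) = -8.959, f(-1.3) = -3.211, f(-0.9) = -0.567, f(-0.5) = 0.125.
Sum = Δt · [f(-2.1) + f(-1.7) + f(-1.3) + f(-0.9) + f(-0.5)].
Sum = -12.63.

-12.63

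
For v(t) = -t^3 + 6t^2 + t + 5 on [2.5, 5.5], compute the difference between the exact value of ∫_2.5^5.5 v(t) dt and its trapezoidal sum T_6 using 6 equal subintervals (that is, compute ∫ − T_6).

0.75

Exact integral: ∫_2.5^5.5 v(t) dt = 109.5.
T_6 = 108.75.
Error = 109.5 − 108.75 = 0.75.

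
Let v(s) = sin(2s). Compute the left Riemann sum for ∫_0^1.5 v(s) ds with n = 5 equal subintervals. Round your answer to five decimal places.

0.94380

Δs = (1.5 − 0)/5 = 0.3.
Left endpoints: 0, 0.3, 0.6, 0.9, 1.2.
v(0) ≈ 0.00000, v(0.3) ≈ 0.56464, v(0.6) ≈ 0.93204, v(0.9) ≈ 0.97385, v(1.2) ≈ 0.67546.
Sum = Δs · [v(0) + v(0.3) + v(0.6) + v(0.9) + v(1.2)].
Sum ≈ 0.94380.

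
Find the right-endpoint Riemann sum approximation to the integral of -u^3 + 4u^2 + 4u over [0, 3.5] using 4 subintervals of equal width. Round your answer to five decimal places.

52.39746

Δu = (3.5 − 0)/4 = 0.875.
Right endpoints: 0.875, 1.75, 2.625, 3.5.
f(0.875) = 3017/512, f(1.75) = 13.890625, f(2.625) = 10227/512, f(3.5) = 20.125.
Sum = Δu · [f(0.875) + f(1.75) + f(2.625) + f(3.5)].
Sum ≈ 52.39746.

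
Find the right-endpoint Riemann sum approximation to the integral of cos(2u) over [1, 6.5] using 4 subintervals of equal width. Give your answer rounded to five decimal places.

Δu = (6.5 − 1)/4 = 1.375.
Right endpoints: 2.375, 3.75, 5.125, 6.5.
f(2.375) ≈ 0.03760, f(3.75) ≈ 0.34664, f(5.125) ≈ -0.67839, f(6.5) ≈ 0.90745.
Sum = Δu · [f(2.375) + f(3.75) + f(5.125) + f(6.5)].
Sum ≈ 0.84327.

0.84327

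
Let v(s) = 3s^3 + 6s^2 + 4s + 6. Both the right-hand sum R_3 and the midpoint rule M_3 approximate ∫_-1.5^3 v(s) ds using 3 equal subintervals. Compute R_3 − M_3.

144.4921875

R_3 = 291.9375.
M_3 = 147.4453125.
R_3 − M_3 = 144.4921875.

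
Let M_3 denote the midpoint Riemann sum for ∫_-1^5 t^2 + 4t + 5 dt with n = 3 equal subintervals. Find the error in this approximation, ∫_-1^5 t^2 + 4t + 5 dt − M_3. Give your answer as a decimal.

2

Exact integral: ∫_-1^5 f(t) dt = 120.
M_3 = 118.
Error = 120 − 118 = 2.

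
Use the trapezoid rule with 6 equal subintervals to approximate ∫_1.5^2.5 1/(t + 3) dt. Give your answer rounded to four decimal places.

0.2007

Δt = (2.5 − 1.5)/6 = 1/6.
f(1.5) = 2/9, f(5/3) = 3/14, f(11/6) = 6/29, f(2) = 0.2, f(13/6) = 6/31, f(7/3) = 0.1875, f(2.5) = 2/11.
T_6 = (Δt/2)·[f(t_0) + 2f(t_1) + ... + 2f(t_{5}) + f(t_6)].
Sum ≈ 0.2007.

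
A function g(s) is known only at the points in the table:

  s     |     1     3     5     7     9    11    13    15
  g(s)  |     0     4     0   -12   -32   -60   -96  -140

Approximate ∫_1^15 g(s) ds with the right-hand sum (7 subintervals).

-672

Δs = 2.
Sum = 2·[4 + 0 + (-12) + (-32) + (-60) + (-96) + (-140)] = -672.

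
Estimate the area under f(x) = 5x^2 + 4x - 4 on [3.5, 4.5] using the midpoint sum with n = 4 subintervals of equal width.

92.390625

Δx = (4.5 − 3.5)/4 = 0.25.
Midpoints: 3.625, 3.875, 4.125, 4.375.
f(3.625) = 76.203125, f(3.875) = 86.578125, f(4.125) = 97.578125, f(4.375) = 109.203125.
Sum = Δx · [f(3.625) + f(3.875) + f(4.125) + f(4.375)].
Sum = 92.390625.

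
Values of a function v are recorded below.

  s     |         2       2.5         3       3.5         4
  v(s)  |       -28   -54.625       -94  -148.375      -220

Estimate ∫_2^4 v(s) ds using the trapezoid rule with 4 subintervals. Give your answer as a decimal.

Δs = 0.5.
T_4 = (0.5/2)·[(-28) + 2·(-54.625) + 2·(-94) + 2·(-148.375) + (-220)] = -210.5.

-210.5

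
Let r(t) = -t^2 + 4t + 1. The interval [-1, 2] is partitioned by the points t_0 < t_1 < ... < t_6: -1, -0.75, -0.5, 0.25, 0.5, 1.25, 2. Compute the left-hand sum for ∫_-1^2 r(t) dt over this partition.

3.296875

Subinterval widths: 0.25, 0.25, 0.75, 0.25, 0.75, 0.75.
Left endpoints: -1, -0.75, -0.5, 0.25, 0.5, 1.25.
r(-1) = -4, r(-0.75) = -2.5625, r(-0.5) = -1.25, r(0.25) = 1.9375, r(0.5) = 2.75, r(1.25) = 4.4375.
Sum = Σ Δt_i · r(t_i).
Sum = 3.296875.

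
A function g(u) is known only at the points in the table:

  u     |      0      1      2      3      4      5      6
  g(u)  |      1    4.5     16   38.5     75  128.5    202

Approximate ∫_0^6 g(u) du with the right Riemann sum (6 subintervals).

Δu = 1.
Sum = 1·[4.5 + 16 + 38.5 + 75 + 128.5 + 202] = 464.5.

464.5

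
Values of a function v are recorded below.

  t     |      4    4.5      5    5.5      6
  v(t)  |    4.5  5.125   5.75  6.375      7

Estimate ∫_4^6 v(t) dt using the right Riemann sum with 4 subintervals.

12.125

Δt = 0.5.
Sum = 0.5·[5.125 + 5.75 + 6.375 + 7] = 12.125.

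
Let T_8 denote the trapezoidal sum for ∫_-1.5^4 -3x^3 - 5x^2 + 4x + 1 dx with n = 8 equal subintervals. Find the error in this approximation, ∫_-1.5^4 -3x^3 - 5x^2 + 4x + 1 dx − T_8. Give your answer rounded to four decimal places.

7.0406

Exact integral: ∫_-1.5^4 f(x) dx ≈ -267.494792.
T_8 ≈ -274.535400.
Error ≈ -267.494792 − (-274.535400) ≈ 7.0406.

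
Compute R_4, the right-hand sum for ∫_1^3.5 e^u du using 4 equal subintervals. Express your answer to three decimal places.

40.879

Δu = (3.5 − 1)/4 = 0.625.
Right endpoints: 1.625, 2.25, 2.875, 3.5.
f(1.625) ≈ 5.078, f(2.25) ≈ 9.488, f(2.875) ≈ 17.725, f(3.5) ≈ 33.115.
Sum = Δu · [f(1.625) + f(2.25) + f(2.875) + f(3.5)].
Sum ≈ 40.879.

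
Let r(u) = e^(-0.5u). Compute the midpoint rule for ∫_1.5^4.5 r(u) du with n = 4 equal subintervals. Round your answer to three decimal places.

Δu = (4.5 − 1.5)/4 = 0.75.
Midpoints: 1.875, 2.625, 3.375, 4.125.
r(1.875) ≈ 0.392, r(2.625) ≈ 0.269, r(3.375) ≈ 0.185, r(4.125) ≈ 0.127.
Sum = Δu · [r(1.875) + r(2.625) + r(3.375) + r(4.125)].
Sum ≈ 0.730.

0.730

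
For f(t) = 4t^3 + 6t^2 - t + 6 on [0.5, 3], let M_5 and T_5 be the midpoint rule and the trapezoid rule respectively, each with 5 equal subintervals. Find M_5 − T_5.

-4.21875

M_5 = 143.90625.
T_5 = 148.125.
M_5 − T_5 = -4.21875.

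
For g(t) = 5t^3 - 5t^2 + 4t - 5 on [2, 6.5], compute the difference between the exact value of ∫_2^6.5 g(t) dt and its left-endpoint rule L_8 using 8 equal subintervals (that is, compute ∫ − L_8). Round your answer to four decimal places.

Exact integral: ∫_2^6.5 g(t) dt = 1820.953125.
L_8 ≈ 1508.679932.
Error ≈ 1820.953125 − 1508.679932 ≈ 312.2732.

312.2732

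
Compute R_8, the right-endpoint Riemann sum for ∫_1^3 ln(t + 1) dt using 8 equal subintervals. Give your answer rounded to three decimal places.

2.244

Δt = (3 − 1)/8 = 0.25.
Right endpoints: 1.25, 1.5, 1.75, 2, 2.25, 2.5, 2.75, 3.
f(1.25) ≈ 0.811, f(1.5) ≈ 0.916, f(1.75) ≈ 1.012, f(2) ≈ 1.099, f(2.25) ≈ 1.179, f(2.5) ≈ 1.253, f(2.75) ≈ 1.322, f(3) ≈ 1.386.
Sum = Δt · [f(1.25) + f(1.5) + f(1.75) + ...].
Sum ≈ 2.244.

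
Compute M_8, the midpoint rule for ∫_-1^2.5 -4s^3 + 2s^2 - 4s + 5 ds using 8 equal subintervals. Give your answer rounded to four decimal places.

Δs = (2.5 − (-1))/8 = 0.4375.
Midpoints: -0.78125, -0.34375, 0.09375, 0.53125, 0.96875, 1.40625, 1.84375, 2.28125.
f(-0.78125) = 92185/8192, f(-0.34375) = 55491/8192, f(0.09375) = 38005/8192, f(0.53125) = 23263/8192, f(0.96875) = -5199/8192, f(1.40625) = -63845/8192, f(1.84375) = -169139/8192, f(2.28125) = -337545/8192.
Sum = Δs · [f(-0.78125) + f(-0.34375) + f(0.09375) + ...].
Sum ≈ -19.5884.

-19.5884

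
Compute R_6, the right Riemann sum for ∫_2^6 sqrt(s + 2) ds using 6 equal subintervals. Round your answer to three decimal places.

Δs = (6 − 2)/6 = 2/3.
Right endpoints: 8/3, 10/3, 4, 14/3, 16/3, 6.
f(8/3) ≈ 2.160, f(10/3) ≈ 2.309, f(4) ≈ 2.449, f(14/3) ≈ 2.582, f(16/3) ≈ 2.708, f(6) ≈ 2.828.
Sum = Δs · [f(8/3) + f(10/3) + f(4) + ...].
Sum ≈ 10.025.

10.025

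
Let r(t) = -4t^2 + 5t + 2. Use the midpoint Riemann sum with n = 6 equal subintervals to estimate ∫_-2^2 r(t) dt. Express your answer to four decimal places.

Δt = (2 − (-2))/6 = 2/3.
Midpoints: -5/3, -1, -1/3, 1/3, 1, 5/3.
r(-5/3) = -157/9, r(-1) = -7, r(-1/3) = -1/9, r(1/3) = 29/9, r(1) = 3, r(5/3) = -7/9.
Sum = Δt · [r(-5/3) + r(-1) + r(-1/3) + ...].
Sum ≈ -12.7407.

-12.7407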